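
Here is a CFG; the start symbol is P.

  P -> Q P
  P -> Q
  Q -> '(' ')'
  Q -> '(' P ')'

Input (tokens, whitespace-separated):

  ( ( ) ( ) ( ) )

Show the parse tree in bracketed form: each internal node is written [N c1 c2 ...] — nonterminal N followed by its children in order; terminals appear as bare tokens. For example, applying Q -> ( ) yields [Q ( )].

P
Q
( P )
( Q P )
( ( ) P )
( ( ) Q P )
( ( ) ( ) P )
( ( ) ( ) Q )
( ( ) ( ) ( ) )

[P [Q ( [P [Q ( )] [P [Q ( )] [P [Q ( )]]]] )]]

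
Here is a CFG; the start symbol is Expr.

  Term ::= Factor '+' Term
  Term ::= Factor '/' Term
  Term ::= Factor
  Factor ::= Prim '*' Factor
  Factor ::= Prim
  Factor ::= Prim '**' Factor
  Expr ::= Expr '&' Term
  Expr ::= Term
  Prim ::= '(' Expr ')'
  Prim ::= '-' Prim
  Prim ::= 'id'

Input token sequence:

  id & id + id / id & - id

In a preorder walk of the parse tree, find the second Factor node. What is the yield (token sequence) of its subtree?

[Expr [Expr [Expr [Term [Factor [Prim id]]]] & [Term [Factor [Prim id]] + [Term [Factor [Prim id]] / [Term [Factor [Prim id]]]]]] & [Term [Factor [Prim - [Prim id]]]]]

id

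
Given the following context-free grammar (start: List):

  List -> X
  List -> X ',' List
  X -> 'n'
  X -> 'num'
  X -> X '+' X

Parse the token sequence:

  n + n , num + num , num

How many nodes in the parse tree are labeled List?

[List [X [X n] + [X n]] , [List [X [X num] + [X num]] , [List [X num]]]]

3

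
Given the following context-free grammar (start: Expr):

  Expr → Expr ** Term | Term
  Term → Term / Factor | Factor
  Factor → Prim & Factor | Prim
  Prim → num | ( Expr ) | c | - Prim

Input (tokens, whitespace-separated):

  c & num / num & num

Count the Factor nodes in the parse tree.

[Expr [Term [Term [Factor [Prim c] & [Factor [Prim num]]]] / [Factor [Prim num] & [Factor [Prim num]]]]]

4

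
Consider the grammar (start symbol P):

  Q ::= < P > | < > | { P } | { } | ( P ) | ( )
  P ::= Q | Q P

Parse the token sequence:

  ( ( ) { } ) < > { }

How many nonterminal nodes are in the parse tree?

10

[P [Q ( [P [Q ( )] [P [Q { }]]] )] [P [Q < >] [P [Q { }]]]]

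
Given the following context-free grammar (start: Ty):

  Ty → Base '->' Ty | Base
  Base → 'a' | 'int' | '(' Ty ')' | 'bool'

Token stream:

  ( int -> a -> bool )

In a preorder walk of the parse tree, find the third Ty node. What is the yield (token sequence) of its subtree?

a -> bool

[Ty [Base ( [Ty [Base int] -> [Ty [Base a] -> [Ty [Base bool]]]] )]]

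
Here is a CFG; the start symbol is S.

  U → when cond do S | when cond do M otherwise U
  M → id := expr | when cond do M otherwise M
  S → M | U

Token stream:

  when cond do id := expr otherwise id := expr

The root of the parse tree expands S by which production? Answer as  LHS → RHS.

S → M

[S [M when cond do [M id := expr] otherwise [M id := expr]]]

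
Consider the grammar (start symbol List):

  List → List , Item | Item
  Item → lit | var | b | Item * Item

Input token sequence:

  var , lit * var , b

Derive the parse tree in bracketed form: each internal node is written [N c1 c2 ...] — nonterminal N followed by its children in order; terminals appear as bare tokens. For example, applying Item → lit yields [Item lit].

List
List , Item
List , Item , Item
Item , Item , Item
var , Item , Item
var , Item * Item , Item
var , lit * Item , Item
var , lit * var , Item
var , lit * var , b

[List [List [List [Item var]] , [Item [Item lit] * [Item var]]] , [Item b]]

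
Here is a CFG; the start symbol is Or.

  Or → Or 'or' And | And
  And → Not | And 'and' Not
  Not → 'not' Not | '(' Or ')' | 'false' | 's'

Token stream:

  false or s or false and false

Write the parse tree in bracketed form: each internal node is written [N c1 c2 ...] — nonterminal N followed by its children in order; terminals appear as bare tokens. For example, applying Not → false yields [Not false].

[Or [Or [Or [And [Not false]]] or [And [Not s]]] or [And [And [Not false]] and [Not false]]]

Or
Or or And
Or or And or And
And or And or And
Not or And or And
false or And or And
false or Not or And
false or s or And
false or s or And and Not
false or s or Not and Not
false or s or false and Not
false or s or false and false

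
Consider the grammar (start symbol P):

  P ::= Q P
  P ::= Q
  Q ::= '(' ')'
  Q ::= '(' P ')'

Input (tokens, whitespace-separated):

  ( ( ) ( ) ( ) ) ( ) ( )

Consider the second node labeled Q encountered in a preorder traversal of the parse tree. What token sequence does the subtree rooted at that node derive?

[P [Q ( [P [Q ( )] [P [Q ( )] [P [Q ( )]]]] )] [P [Q ( )] [P [Q ( )]]]]

( )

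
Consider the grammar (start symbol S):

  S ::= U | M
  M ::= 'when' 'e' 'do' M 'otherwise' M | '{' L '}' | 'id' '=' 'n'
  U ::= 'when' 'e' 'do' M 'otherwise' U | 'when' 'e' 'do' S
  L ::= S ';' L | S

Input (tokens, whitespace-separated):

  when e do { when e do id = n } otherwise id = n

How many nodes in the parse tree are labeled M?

4

[S [M when e do [M { [L [S [U when e do [S [M id = n]]]]] }] otherwise [M id = n]]]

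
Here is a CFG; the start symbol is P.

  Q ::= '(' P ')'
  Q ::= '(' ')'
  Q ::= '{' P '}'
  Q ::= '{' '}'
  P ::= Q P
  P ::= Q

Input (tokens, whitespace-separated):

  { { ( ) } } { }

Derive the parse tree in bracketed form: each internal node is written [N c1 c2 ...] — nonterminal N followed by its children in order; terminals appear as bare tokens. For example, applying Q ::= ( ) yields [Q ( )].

P
Q P
{ P } P
{ Q } P
{ { P } } P
{ { Q } } P
{ { ( ) } } P
{ { ( ) } } Q
{ { ( ) } } { }

[P [Q { [P [Q { [P [Q ( )]] }]] }] [P [Q { }]]]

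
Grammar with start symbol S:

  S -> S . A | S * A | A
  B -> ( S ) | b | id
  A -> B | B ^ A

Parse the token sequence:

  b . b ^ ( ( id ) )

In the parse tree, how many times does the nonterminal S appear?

[S [S [A [B b]]] . [A [B b] ^ [A [B ( [S [A [B ( [S [A [B id]]] )]]] )]]]]

4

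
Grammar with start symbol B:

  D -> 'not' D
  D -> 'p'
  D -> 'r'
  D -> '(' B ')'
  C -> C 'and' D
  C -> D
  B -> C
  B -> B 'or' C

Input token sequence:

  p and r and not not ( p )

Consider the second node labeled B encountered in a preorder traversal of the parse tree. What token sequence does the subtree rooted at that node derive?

[B [C [C [C [D p]] and [D r]] and [D not [D not [D ( [B [C [D p]]] )]]]]]

p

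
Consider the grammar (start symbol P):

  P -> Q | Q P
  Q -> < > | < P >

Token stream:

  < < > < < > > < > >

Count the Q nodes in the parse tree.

5

[P [Q < [P [Q < >] [P [Q < [P [Q < >]] >] [P [Q < >]]]] >]]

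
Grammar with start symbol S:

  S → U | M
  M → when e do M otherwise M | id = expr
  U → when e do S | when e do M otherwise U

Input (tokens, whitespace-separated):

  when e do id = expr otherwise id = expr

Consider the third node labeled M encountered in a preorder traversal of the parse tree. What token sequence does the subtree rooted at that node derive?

id = expr

[S [M when e do [M id = expr] otherwise [M id = expr]]]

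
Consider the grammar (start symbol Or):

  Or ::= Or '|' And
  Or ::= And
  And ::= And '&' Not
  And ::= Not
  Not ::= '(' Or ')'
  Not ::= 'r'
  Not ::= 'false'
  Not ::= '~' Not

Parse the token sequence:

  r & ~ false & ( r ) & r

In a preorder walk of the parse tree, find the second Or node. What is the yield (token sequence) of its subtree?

r

[Or [And [And [And [And [Not r]] & [Not ~ [Not false]]] & [Not ( [Or [And [Not r]]] )]] & [Not r]]]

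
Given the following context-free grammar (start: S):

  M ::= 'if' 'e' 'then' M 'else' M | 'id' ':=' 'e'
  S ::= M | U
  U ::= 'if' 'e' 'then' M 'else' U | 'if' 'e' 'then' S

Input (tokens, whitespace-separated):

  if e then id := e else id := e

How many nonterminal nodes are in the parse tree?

[S [M if e then [M id := e] else [M id := e]]]

4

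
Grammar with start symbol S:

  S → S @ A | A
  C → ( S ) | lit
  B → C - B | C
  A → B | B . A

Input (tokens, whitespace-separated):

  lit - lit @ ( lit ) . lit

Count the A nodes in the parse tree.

[S [S [A [B [C lit] - [B [C lit]]]]] @ [A [B [C ( [S [A [B [C lit]]]] )]] . [A [B [C lit]]]]]

4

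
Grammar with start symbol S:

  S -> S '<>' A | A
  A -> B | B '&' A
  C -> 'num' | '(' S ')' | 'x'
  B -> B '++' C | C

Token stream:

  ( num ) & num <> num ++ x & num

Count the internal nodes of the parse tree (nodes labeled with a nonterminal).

20

[S [S [A [B [C ( [S [A [B [C num]]]] )]] & [A [B [C num]]]]] <> [A [B [B [C num]] ++ [C x]] & [A [B [C num]]]]]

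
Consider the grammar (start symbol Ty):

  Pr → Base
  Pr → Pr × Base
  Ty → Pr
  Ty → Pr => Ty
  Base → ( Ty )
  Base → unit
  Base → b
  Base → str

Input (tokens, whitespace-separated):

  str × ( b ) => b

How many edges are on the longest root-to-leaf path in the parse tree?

[Ty [Pr [Pr [Base str]] × [Base ( [Ty [Pr [Base b]]] )]] => [Ty [Pr [Base b]]]]

6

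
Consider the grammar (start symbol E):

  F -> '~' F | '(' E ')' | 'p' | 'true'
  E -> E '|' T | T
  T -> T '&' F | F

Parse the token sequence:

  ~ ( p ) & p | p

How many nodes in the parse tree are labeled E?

3

[E [E [T [T [F ~ [F ( [E [T [F p]]] )]]] & [F p]]] | [T [F p]]]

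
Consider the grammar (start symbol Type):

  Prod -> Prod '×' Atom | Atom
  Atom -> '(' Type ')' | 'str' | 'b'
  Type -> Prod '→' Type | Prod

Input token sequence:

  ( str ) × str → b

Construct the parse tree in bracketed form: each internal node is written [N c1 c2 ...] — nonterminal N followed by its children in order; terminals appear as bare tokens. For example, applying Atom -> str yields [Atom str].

[Type [Prod [Prod [Atom ( [Type [Prod [Atom str]]] )]] × [Atom str]] → [Type [Prod [Atom b]]]]

Type
Prod → Type
Prod × Atom → Type
Atom × Atom → Type
( Type ) × Atom → Type
( Prod ) × Atom → Type
( Atom ) × Atom → Type
( str ) × Atom → Type
( str ) × str → Type
( str ) × str → Prod
( str ) × str → Atom
( str ) × str → b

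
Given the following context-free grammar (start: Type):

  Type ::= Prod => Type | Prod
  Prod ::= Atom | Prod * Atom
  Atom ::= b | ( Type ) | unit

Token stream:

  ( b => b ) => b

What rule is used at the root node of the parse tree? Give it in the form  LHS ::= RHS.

[Type [Prod [Atom ( [Type [Prod [Atom b]] => [Type [Prod [Atom b]]]] )]] => [Type [Prod [Atom b]]]]

Type ::= Prod => Type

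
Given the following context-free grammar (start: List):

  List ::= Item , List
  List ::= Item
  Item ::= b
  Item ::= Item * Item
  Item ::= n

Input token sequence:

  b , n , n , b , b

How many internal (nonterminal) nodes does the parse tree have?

10

[List [Item b] , [List [Item n] , [List [Item n] , [List [Item b] , [List [Item b]]]]]]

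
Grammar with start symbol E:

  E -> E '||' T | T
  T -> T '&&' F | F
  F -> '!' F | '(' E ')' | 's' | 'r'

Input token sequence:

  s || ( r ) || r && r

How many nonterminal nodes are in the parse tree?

[E [E [E [T [F s]]] || [T [F ( [E [T [F r]]] )]]] || [T [T [F r]] && [F r]]]

14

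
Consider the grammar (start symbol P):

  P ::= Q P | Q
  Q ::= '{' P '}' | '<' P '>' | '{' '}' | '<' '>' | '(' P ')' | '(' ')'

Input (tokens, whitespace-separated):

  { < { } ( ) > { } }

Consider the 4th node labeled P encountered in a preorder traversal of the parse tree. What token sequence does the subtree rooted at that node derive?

( )

[P [Q { [P [Q < [P [Q { }] [P [Q ( )]]] >] [P [Q { }]]] }]]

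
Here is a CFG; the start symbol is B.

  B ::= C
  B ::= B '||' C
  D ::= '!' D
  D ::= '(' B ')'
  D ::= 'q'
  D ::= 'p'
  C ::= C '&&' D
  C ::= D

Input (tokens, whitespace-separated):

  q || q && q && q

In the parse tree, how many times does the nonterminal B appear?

2

[B [B [C [D q]]] || [C [C [C [D q]] && [D q]] && [D q]]]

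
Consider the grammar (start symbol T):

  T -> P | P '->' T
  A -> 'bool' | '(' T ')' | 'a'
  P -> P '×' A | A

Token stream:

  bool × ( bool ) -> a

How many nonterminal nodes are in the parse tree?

11

[T [P [P [A bool]] × [A ( [T [P [A bool]]] )]] -> [T [P [A a]]]]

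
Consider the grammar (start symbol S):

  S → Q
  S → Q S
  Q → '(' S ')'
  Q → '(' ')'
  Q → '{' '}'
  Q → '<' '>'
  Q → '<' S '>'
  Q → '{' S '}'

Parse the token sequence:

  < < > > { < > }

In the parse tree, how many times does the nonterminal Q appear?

[S [Q < [S [Q < >]] >] [S [Q { [S [Q < >]] }]]]

4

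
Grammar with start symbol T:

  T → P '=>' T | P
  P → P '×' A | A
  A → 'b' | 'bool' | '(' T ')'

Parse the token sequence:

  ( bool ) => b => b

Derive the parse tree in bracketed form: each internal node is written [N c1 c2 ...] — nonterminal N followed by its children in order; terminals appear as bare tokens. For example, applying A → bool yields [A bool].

T
P => T
A => T
( T ) => T
( P ) => T
( A ) => T
( bool ) => T
( bool ) => P => T
( bool ) => A => T
( bool ) => b => T
( bool ) => b => P
( bool ) => b => A
( bool ) => b => b

[T [P [A ( [T [P [A bool]]] )]] => [T [P [A b]] => [T [P [A b]]]]]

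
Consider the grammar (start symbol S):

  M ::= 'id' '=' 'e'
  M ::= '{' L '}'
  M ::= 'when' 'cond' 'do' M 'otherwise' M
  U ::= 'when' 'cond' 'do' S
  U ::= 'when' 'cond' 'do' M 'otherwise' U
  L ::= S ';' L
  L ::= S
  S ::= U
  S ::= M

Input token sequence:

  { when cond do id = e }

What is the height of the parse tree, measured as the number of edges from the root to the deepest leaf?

[S [M { [L [S [U when cond do [S [M id = e]]]]] }]]

7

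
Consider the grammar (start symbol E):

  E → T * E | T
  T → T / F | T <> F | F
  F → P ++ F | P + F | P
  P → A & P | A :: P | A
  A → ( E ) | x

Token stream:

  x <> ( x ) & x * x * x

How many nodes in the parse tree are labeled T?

[E [T [T [F [P [A x]]]] <> [F [P [A ( [E [T [F [P [A x]]]]] )] & [P [A x]]]]] * [E [T [F [P [A x]]]] * [E [T [F [P [A x]]]]]]]

5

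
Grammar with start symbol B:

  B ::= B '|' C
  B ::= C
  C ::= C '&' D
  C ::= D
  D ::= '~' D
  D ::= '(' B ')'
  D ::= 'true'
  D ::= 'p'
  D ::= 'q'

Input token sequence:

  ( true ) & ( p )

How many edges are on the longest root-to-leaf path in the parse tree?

7

[B [C [C [D ( [B [C [D true]]] )]] & [D ( [B [C [D p]]] )]]]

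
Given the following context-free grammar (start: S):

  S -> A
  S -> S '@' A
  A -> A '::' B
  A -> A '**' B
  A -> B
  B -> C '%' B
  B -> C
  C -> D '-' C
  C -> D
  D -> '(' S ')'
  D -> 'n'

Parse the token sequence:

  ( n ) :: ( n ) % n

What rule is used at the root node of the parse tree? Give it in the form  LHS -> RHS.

S -> A

[S [A [A [B [C [D ( [S [A [B [C [D n]]]]] )]]]] :: [B [C [D ( [S [A [B [C [D n]]]]] )]] % [B [C [D n]]]]]]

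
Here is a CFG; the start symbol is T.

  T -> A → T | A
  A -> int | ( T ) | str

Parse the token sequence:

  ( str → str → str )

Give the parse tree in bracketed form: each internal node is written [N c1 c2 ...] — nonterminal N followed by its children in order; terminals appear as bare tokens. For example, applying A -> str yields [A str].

T
A
( T )
( A → T )
( str → T )
( str → A → T )
( str → str → T )
( str → str → A )
( str → str → str )

[T [A ( [T [A str] → [T [A str] → [T [A str]]]] )]]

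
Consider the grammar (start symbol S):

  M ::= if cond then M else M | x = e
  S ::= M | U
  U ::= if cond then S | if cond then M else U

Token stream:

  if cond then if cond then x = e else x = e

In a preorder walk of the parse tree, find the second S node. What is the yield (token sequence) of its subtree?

[S [U if cond then [S [M if cond then [M x = e] else [M x = e]]]]]

if cond then x = e else x = e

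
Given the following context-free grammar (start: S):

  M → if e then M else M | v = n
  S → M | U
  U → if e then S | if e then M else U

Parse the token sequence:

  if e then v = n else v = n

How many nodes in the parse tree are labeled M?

3

[S [M if e then [M v = n] else [M v = n]]]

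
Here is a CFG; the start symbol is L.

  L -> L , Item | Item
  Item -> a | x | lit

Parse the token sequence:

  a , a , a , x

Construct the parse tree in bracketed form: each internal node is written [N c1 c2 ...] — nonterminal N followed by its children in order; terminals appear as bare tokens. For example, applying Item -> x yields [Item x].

[L [L [L [L [Item a]] , [Item a]] , [Item a]] , [Item x]]

L
L , Item
L , Item , Item
L , Item , Item , Item
Item , Item , Item , Item
a , Item , Item , Item
a , a , Item , Item
a , a , a , Item
a , a , a , x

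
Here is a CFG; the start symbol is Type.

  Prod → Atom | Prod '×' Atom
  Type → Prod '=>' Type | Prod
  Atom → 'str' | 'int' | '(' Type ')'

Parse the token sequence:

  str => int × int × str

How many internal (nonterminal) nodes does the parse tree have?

10

[Type [Prod [Atom str]] => [Type [Prod [Prod [Prod [Atom int]] × [Atom int]] × [Atom str]]]]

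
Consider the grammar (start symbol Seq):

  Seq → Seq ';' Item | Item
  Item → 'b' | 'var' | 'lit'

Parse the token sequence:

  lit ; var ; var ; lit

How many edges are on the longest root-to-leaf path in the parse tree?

5

[Seq [Seq [Seq [Seq [Item lit]] ; [Item var]] ; [Item var]] ; [Item lit]]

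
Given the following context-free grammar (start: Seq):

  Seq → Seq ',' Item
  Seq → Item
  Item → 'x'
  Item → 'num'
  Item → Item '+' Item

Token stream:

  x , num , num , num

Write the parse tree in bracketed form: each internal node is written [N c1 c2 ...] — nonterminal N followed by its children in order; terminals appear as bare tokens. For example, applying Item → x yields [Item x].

[Seq [Seq [Seq [Seq [Item x]] , [Item num]] , [Item num]] , [Item num]]

Seq
Seq , Item
Seq , Item , Item
Seq , Item , Item , Item
Item , Item , Item , Item
x , Item , Item , Item
x , num , Item , Item
x , num , num , Item
x , num , num , num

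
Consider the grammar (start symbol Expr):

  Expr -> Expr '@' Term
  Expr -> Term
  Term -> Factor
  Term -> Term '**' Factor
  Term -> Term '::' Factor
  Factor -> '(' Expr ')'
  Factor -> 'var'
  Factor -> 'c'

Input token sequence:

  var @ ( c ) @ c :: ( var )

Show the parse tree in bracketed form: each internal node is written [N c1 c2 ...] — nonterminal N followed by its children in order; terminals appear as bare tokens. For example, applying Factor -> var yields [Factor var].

[Expr [Expr [Expr [Term [Factor var]]] @ [Term [Factor ( [Expr [Term [Factor c]]] )]]] @ [Term [Term [Factor c]] :: [Factor ( [Expr [Term [Factor var]]] )]]]

Expr
Expr @ Term
Expr @ Term @ Term
Term @ Term @ Term
Factor @ Term @ Term
var @ Term @ Term
var @ Factor @ Term
var @ ( Expr ) @ Term
var @ ( Term ) @ Term
var @ ( Factor ) @ Term
var @ ( c ) @ Term
var @ ( c ) @ Term :: Factor
var @ ( c ) @ Factor :: Factor
var @ ( c ) @ c :: Factor
var @ ( c ) @ c :: ( Expr )
var @ ( c ) @ c :: ( Term )
var @ ( c ) @ c :: ( Factor )
var @ ( c ) @ c :: ( var )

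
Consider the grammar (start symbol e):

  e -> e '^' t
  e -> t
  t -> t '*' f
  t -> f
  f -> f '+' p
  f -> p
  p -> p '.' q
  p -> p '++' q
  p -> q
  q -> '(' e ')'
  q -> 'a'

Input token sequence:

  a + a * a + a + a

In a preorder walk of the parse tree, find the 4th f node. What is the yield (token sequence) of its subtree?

[e [t [t [f [f [p [q a]]] + [p [q a]]]] * [f [f [f [p [q a]]] + [p [q a]]] + [p [q a]]]]]

a + a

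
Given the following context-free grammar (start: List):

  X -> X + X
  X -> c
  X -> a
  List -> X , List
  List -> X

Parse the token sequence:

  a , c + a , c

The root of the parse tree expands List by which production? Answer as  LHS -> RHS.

[List [X a] , [List [X [X c] + [X a]] , [List [X c]]]]

List -> X , List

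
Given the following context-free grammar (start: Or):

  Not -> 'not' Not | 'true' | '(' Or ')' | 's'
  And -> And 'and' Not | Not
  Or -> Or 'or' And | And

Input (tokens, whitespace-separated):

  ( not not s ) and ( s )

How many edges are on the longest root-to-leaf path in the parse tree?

9

[Or [And [And [Not ( [Or [And [Not not [Not not [Not s]]]]] )]] and [Not ( [Or [And [Not s]]] )]]]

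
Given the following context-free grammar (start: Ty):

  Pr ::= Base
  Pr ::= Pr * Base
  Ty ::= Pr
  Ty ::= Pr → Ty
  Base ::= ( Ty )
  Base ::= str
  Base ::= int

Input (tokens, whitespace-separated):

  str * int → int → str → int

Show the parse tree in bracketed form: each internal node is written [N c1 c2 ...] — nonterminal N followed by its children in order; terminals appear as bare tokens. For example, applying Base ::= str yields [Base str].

Ty
Pr → Ty
Pr * Base → Ty
Base * Base → Ty
str * Base → Ty
str * int → Ty
str * int → Pr → Ty
str * int → Base → Ty
str * int → int → Ty
str * int → int → Pr → Ty
str * int → int → Base → Ty
str * int → int → str → Ty
str * int → int → str → Pr
str * int → int → str → Base
str * int → int → str → int

[Ty [Pr [Pr [Base str]] * [Base int]] → [Ty [Pr [Base int]] → [Ty [Pr [Base str]] → [Ty [Pr [Base int]]]]]]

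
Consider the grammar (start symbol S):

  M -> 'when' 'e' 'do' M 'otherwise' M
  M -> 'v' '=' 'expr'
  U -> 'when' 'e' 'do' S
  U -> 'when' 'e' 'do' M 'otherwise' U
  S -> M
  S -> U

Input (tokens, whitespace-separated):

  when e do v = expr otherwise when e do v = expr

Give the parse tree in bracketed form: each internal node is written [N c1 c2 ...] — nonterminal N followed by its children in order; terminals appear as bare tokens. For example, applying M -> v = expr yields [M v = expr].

S
U
when e do M otherwise U
when e do v = expr otherwise U
when e do v = expr otherwise when e do S
when e do v = expr otherwise when e do M
when e do v = expr otherwise when e do v = expr

[S [U when e do [M v = expr] otherwise [U when e do [S [M v = expr]]]]]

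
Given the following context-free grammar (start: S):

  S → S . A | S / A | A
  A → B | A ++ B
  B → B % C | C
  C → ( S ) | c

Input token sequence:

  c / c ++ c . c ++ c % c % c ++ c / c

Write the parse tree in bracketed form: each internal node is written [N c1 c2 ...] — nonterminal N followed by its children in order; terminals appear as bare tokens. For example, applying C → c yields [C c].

[S [S [S [S [A [B [C c]]]] / [A [A [B [C c]]] ++ [B [C c]]]] . [A [A [A [B [C c]]] ++ [B [B [B [C c]] % [C c]] % [C c]]] ++ [B [C c]]]] / [A [B [C c]]]]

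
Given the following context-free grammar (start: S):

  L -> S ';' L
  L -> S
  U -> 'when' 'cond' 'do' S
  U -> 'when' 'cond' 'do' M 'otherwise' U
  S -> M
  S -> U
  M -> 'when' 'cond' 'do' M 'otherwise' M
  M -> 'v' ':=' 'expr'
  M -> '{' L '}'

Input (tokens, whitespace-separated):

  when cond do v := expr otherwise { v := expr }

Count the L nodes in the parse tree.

1

[S [M when cond do [M v := expr] otherwise [M { [L [S [M v := expr]]] }]]]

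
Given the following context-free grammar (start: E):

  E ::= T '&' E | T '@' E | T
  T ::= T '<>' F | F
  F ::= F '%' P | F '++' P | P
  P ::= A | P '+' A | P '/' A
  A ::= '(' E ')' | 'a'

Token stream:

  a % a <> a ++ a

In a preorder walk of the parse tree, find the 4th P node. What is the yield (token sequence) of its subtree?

a

[E [T [T [F [F [P [A a]]] % [P [A a]]]] <> [F [F [P [A a]]] ++ [P [A a]]]]]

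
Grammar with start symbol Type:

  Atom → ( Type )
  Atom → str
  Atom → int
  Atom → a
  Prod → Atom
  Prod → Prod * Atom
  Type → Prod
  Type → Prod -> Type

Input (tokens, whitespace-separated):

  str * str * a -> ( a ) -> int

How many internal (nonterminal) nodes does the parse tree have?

16

[Type [Prod [Prod [Prod [Atom str]] * [Atom str]] * [Atom a]] -> [Type [Prod [Atom ( [Type [Prod [Atom a]]] )]] -> [Type [Prod [Atom int]]]]]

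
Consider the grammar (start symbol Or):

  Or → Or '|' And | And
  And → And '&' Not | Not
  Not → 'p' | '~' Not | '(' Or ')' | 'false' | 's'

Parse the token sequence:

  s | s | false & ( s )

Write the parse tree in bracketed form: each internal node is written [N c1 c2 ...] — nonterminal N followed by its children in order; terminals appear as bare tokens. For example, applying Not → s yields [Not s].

Or
Or | And
Or | And | And
And | And | And
Not | And | And
s | And | And
s | Not | And
s | s | And
s | s | And & Not
s | s | Not & Not
s | s | false & Not
s | s | false & ( Or )
s | s | false & ( And )
s | s | false & ( Not )
s | s | false & ( s )

[Or [Or [Or [And [Not s]]] | [And [Not s]]] | [And [And [Not false]] & [Not ( [Or [And [Not s]]] )]]]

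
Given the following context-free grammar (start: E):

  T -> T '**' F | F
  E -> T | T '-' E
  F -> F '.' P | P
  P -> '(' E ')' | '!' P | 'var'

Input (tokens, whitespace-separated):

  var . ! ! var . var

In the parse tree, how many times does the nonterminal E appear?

1

[E [T [F [F [F [P var]] . [P ! [P ! [P var]]]] . [P var]]]]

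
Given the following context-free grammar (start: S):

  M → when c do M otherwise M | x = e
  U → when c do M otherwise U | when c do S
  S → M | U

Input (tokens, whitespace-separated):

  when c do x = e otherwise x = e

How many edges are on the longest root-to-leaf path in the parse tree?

3

[S [M when c do [M x = e] otherwise [M x = e]]]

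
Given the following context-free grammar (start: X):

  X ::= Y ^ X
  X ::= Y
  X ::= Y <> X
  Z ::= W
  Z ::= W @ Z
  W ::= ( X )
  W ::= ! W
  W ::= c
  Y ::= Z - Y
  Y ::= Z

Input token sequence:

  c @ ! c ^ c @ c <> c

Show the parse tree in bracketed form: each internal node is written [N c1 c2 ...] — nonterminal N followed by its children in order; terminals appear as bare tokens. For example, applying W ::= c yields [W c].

X
Y ^ X
Z ^ X
W @ Z ^ X
c @ Z ^ X
c @ W ^ X
c @ ! W ^ X
c @ ! c ^ X
c @ ! c ^ Y <> X
c @ ! c ^ Z <> X
c @ ! c ^ W @ Z <> X
c @ ! c ^ c @ Z <> X
c @ ! c ^ c @ W <> X
c @ ! c ^ c @ c <> X
c @ ! c ^ c @ c <> Y
c @ ! c ^ c @ c <> Z
c @ ! c ^ c @ c <> W
c @ ! c ^ c @ c <> c

[X [Y [Z [W c] @ [Z [W ! [W c]]]]] ^ [X [Y [Z [W c] @ [Z [W c]]]] <> [X [Y [Z [W c]]]]]]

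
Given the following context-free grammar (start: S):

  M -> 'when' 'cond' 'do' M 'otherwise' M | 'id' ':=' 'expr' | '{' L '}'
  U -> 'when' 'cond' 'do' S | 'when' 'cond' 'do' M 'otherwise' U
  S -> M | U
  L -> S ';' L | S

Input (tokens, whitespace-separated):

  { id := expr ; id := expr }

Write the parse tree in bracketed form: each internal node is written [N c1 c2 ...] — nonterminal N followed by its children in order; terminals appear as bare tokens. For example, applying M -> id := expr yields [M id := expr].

[S [M { [L [S [M id := expr]] ; [L [S [M id := expr]]]] }]]

S
M
{ L }
{ S ; L }
{ M ; L }
{ id := expr ; L }
{ id := expr ; S }
{ id := expr ; M }
{ id := expr ; id := expr }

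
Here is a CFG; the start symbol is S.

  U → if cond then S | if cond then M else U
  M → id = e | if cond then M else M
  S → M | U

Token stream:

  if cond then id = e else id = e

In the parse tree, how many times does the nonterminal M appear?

[S [M if cond then [M id = e] else [M id = e]]]

3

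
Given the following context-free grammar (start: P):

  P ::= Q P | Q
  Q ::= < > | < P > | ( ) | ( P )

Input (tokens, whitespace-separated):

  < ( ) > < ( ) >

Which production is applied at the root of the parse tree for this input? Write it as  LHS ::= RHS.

P ::= Q P

[P [Q < [P [Q ( )]] >] [P [Q < [P [Q ( )]] >]]]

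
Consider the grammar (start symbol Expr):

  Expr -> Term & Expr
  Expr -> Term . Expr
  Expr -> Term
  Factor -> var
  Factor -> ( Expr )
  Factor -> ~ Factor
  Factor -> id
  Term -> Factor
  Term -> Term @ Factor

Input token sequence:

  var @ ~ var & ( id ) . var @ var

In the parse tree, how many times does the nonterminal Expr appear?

[Expr [Term [Term [Factor var]] @ [Factor ~ [Factor var]]] & [Expr [Term [Factor ( [Expr [Term [Factor id]]] )]] . [Expr [Term [Term [Factor var]] @ [Factor var]]]]]

4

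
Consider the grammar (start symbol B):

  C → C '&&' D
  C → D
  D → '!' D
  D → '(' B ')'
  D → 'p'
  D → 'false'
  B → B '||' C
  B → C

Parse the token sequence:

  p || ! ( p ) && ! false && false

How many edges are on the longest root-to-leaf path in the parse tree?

[B [B [C [D p]]] || [C [C [C [D ! [D ( [B [C [D p]]] )]]] && [D ! [D false]]] && [D false]]]

9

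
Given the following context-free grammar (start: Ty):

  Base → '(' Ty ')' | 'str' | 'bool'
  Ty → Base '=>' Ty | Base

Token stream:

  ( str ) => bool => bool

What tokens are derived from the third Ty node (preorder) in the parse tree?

bool => bool

[Ty [Base ( [Ty [Base str]] )] => [Ty [Base bool] => [Ty [Base bool]]]]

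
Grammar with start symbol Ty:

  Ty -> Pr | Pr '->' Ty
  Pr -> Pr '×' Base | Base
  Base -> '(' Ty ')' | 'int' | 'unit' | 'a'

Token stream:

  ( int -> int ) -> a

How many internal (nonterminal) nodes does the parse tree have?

[Ty [Pr [Base ( [Ty [Pr [Base int]] -> [Ty [Pr [Base int]]]] )]] -> [Ty [Pr [Base a]]]]

12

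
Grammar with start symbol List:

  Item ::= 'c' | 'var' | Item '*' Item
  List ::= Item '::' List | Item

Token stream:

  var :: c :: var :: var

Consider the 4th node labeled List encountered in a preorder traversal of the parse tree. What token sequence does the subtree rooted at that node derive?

[List [Item var] :: [List [Item c] :: [List [Item var] :: [List [Item var]]]]]

var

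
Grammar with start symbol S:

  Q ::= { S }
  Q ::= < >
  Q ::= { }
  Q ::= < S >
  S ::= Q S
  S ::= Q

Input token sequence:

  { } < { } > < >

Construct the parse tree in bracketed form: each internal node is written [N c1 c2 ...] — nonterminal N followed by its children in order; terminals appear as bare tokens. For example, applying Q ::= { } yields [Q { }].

[S [Q { }] [S [Q < [S [Q { }]] >] [S [Q < >]]]]

S
Q S
{ } S
{ } Q S
{ } < S > S
{ } < Q > S
{ } < { } > S
{ } < { } > Q
{ } < { } > < >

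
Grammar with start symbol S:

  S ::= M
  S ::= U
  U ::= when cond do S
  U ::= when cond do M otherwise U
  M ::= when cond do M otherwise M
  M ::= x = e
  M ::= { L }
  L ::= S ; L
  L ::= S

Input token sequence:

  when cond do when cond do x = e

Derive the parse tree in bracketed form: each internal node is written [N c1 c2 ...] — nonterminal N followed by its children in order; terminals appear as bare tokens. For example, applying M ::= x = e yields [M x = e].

S
U
when cond do S
when cond do U
when cond do when cond do S
when cond do when cond do M
when cond do when cond do x = e

[S [U when cond do [S [U when cond do [S [M x = e]]]]]]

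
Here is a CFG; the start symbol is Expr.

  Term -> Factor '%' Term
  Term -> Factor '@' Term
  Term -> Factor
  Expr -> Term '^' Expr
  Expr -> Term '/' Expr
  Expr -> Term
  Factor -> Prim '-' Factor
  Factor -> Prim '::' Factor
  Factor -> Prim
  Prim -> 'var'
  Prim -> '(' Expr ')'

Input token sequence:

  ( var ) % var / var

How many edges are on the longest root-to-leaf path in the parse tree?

8

[Expr [Term [Factor [Prim ( [Expr [Term [Factor [Prim var]]]] )]] % [Term [Factor [Prim var]]]] / [Expr [Term [Factor [Prim var]]]]]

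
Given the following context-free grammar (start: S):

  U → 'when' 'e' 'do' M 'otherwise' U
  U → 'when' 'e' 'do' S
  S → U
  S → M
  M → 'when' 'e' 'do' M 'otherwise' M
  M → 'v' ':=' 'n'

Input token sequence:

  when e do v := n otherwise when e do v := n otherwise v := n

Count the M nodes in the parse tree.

5

[S [M when e do [M v := n] otherwise [M when e do [M v := n] otherwise [M v := n]]]]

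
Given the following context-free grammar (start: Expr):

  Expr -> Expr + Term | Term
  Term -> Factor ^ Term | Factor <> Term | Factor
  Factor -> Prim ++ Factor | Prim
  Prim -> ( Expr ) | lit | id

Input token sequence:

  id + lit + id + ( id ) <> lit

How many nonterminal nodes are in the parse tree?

[Expr [Expr [Expr [Expr [Term [Factor [Prim id]]]] + [Term [Factor [Prim lit]]]] + [Term [Factor [Prim id]]]] + [Term [Factor [Prim ( [Expr [Term [Factor [Prim id]]]] )]] <> [Term [Factor [Prim lit]]]]]

23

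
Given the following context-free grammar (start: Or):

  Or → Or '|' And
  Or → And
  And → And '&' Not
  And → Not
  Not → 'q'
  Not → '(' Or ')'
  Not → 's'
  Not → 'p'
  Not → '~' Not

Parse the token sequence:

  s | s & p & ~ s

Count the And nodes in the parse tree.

[Or [Or [And [Not s]]] | [And [And [And [Not s]] & [Not p]] & [Not ~ [Not s]]]]

4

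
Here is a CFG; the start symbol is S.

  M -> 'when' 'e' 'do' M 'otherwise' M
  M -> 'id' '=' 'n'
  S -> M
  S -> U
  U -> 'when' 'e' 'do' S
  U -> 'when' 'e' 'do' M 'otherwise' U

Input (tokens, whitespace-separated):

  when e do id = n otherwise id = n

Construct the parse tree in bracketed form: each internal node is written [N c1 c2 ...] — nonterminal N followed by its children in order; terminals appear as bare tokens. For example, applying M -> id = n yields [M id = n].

S
M
when e do M otherwise M
when e do id = n otherwise M
when e do id = n otherwise id = n

[S [M when e do [M id = n] otherwise [M id = n]]]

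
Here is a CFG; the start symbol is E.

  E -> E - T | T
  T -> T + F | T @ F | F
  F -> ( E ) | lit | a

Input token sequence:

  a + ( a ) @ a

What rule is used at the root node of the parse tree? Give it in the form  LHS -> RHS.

[E [T [T [T [F a]] + [F ( [E [T [F a]]] )]] @ [F a]]]

E -> T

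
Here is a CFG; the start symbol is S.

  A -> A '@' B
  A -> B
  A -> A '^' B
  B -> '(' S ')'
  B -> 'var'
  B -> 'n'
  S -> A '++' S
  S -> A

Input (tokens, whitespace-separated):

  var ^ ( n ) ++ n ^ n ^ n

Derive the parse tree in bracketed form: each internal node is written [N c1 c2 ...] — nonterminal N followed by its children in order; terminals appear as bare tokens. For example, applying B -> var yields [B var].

[S [A [A [B var]] ^ [B ( [S [A [B n]]] )]] ++ [S [A [A [A [B n]] ^ [B n]] ^ [B n]]]]

S
A ++ S
A ^ B ++ S
B ^ B ++ S
var ^ B ++ S
var ^ ( S ) ++ S
var ^ ( A ) ++ S
var ^ ( B ) ++ S
var ^ ( n ) ++ S
var ^ ( n ) ++ A
var ^ ( n ) ++ A ^ B
var ^ ( n ) ++ A ^ B ^ B
var ^ ( n ) ++ B ^ B ^ B
var ^ ( n ) ++ n ^ B ^ B
var ^ ( n ) ++ n ^ n ^ B
var ^ ( n ) ++ n ^ n ^ n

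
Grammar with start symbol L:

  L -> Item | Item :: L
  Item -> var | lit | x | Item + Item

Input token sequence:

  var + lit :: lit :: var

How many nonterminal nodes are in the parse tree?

8

[L [Item [Item var] + [Item lit]] :: [L [Item lit] :: [L [Item var]]]]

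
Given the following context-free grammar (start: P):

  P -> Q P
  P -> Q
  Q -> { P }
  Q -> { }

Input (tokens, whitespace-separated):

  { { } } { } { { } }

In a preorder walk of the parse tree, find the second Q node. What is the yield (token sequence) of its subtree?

[P [Q { [P [Q { }]] }] [P [Q { }] [P [Q { [P [Q { }]] }]]]]

{ }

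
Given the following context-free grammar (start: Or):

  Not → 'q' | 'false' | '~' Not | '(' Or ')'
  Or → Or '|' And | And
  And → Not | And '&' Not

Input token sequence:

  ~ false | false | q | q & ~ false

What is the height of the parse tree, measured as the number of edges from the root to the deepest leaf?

7

[Or [Or [Or [Or [And [Not ~ [Not false]]]] | [And [Not false]]] | [And [Not q]]] | [And [And [Not q]] & [Not ~ [Not false]]]]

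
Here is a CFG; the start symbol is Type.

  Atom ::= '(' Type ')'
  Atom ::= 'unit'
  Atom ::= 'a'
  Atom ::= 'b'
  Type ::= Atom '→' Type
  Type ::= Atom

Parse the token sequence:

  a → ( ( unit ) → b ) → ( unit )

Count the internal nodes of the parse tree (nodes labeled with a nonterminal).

14

[Type [Atom a] → [Type [Atom ( [Type [Atom ( [Type [Atom unit]] )] → [Type [Atom b]]] )] → [Type [Atom ( [Type [Atom unit]] )]]]]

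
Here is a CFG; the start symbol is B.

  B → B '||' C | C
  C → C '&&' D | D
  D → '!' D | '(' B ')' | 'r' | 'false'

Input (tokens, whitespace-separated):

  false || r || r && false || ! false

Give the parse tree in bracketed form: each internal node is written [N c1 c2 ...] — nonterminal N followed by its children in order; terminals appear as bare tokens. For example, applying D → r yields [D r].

[B [B [B [B [C [D false]]] || [C [D r]]] || [C [C [D r]] && [D false]]] || [C [D ! [D false]]]]

B
B || C
B || C || C
B || C || C || C
C || C || C || C
D || C || C || C
false || C || C || C
false || D || C || C
false || r || C || C
false || r || C && D || C
false || r || D && D || C
false || r || r && D || C
false || r || r && false || C
false || r || r && false || D
false || r || r && false || ! D
false || r || r && false || ! false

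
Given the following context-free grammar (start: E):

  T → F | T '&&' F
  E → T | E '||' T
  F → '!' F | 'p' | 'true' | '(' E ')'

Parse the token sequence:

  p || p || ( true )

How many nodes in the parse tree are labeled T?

4

[E [E [E [T [F p]]] || [T [F p]]] || [T [F ( [E [T [F true]]] )]]]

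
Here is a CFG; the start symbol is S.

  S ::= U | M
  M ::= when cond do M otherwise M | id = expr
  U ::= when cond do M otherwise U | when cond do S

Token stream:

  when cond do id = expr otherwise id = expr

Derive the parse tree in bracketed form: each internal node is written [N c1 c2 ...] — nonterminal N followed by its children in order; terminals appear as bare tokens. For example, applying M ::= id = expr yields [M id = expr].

[S [M when cond do [M id = expr] otherwise [M id = expr]]]

S
M
when cond do M otherwise M
when cond do id = expr otherwise M
when cond do id = expr otherwise id = expr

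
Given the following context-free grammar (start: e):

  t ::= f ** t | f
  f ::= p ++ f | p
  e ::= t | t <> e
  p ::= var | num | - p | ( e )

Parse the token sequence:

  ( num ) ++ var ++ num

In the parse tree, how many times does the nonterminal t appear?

[e [t [f [p ( [e [t [f [p num]]]] )] ++ [f [p var] ++ [f [p num]]]]]]

2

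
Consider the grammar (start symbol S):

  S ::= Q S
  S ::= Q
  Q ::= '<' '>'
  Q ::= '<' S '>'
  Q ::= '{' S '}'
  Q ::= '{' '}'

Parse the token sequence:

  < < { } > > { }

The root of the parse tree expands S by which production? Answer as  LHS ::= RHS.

S ::= Q S

[S [Q < [S [Q < [S [Q { }]] >]] >] [S [Q { }]]]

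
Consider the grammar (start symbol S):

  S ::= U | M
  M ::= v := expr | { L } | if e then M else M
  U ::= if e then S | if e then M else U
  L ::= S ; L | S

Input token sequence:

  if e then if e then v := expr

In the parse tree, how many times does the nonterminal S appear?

[S [U if e then [S [U if e then [S [M v := expr]]]]]]

3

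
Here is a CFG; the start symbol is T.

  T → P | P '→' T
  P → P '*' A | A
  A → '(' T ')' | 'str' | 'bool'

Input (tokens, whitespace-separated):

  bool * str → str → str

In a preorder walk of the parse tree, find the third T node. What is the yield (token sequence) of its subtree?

[T [P [P [A bool]] * [A str]] → [T [P [A str]] → [T [P [A str]]]]]

str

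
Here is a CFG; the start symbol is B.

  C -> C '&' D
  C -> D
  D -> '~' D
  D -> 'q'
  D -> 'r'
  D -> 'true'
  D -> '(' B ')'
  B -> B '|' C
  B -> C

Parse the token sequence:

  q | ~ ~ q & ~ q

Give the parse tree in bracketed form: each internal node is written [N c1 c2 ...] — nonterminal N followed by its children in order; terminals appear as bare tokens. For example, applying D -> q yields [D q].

B
B | C
C | C
D | C
q | C
q | C & D
q | D & D
q | ~ D & D
q | ~ ~ D & D
q | ~ ~ q & D
q | ~ ~ q & ~ D
q | ~ ~ q & ~ q

[B [B [C [D q]]] | [C [C [D ~ [D ~ [D q]]]] & [D ~ [D q]]]]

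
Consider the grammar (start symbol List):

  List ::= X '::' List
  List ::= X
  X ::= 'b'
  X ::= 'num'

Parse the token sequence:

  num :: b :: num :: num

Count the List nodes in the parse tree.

[List [X num] :: [List [X b] :: [List [X num] :: [List [X num]]]]]

4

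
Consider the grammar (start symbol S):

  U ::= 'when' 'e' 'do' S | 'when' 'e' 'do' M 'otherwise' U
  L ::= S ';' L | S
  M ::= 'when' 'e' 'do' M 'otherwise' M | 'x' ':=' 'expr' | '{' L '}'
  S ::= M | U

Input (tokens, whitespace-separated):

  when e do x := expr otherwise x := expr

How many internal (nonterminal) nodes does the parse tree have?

[S [M when e do [M x := expr] otherwise [M x := expr]]]

4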